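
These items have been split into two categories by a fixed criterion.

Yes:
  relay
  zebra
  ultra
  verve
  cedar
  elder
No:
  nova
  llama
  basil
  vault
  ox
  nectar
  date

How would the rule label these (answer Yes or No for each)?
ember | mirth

Every 'Yes' example satisfies: odd length AND contains 'r'. None of the 'No' examples do.
ember: length 5, has 'r', has this property → Yes. mirth: length 5, has 'r', has this property → Yes.

Yes, Yes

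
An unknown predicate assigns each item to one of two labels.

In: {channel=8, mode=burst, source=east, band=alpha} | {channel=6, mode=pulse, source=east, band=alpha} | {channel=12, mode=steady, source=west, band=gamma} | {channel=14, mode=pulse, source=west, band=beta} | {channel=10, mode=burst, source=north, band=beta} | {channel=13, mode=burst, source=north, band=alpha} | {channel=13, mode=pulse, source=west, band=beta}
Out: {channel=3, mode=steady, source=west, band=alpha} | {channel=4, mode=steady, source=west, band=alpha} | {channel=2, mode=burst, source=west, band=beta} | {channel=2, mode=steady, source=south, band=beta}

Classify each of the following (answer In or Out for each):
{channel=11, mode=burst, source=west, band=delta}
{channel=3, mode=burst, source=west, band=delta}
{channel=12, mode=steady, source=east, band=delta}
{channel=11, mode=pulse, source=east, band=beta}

In, Out, In, In

The pattern is that an item is 'In' exactly when: channel ≥ 6.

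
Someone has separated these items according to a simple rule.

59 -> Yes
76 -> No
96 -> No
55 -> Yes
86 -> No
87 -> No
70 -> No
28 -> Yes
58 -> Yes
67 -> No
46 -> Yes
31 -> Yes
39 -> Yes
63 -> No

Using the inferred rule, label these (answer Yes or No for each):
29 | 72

One predicate separates the groups cleanly: at most 59.
29 — 29 ≤ 59, hence Yes.
72 — 72 > 59, hence No.

Yes, No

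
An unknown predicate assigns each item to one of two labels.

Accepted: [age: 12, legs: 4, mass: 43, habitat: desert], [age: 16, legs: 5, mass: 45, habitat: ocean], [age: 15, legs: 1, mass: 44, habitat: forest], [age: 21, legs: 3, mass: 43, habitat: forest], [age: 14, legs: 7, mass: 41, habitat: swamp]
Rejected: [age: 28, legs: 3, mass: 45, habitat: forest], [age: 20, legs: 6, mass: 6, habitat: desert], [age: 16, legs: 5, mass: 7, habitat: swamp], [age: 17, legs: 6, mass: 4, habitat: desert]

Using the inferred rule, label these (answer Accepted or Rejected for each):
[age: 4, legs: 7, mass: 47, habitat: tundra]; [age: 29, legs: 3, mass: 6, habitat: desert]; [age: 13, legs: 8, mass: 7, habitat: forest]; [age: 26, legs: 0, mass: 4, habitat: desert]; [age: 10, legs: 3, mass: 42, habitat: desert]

Accepted, Rejected, Rejected, Rejected, Accepted

The classifier is using: mass ≥ 41 AND age ≤ 21.
[age: 4, legs: 7, mass: 47, habitat: tundra]: mass = 47, age = 4 — has this property, so Accepted. [age: 29, legs: 3, mass: 6, habitat: desert]: mass = 6, age = 29 — fails the rule, so Rejected. [age: 13, legs: 8, mass: 7, habitat: forest]: mass = 7, age = 13 — fails the rule, so Rejected. [age: 26, legs: 0, mass: 4, habitat: desert]: mass = 4, age = 26 — fails the rule, so Rejected. [age: 10, legs: 3, mass: 42, habitat: desert]: mass = 42, age = 10 — has this property, so Accepted.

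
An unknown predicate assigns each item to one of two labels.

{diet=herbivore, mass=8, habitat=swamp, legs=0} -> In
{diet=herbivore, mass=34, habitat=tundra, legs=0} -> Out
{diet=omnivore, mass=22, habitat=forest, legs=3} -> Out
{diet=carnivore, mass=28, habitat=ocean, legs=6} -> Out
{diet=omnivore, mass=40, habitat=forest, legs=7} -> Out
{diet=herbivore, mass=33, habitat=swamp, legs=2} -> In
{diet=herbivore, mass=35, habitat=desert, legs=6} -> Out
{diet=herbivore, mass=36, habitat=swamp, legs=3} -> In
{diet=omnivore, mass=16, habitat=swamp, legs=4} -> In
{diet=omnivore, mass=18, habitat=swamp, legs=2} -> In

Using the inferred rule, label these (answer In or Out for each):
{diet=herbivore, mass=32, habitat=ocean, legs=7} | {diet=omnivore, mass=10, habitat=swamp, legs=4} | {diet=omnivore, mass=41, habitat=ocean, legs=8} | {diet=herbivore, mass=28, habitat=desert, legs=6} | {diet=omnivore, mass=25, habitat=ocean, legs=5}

Out, In, Out, Out, Out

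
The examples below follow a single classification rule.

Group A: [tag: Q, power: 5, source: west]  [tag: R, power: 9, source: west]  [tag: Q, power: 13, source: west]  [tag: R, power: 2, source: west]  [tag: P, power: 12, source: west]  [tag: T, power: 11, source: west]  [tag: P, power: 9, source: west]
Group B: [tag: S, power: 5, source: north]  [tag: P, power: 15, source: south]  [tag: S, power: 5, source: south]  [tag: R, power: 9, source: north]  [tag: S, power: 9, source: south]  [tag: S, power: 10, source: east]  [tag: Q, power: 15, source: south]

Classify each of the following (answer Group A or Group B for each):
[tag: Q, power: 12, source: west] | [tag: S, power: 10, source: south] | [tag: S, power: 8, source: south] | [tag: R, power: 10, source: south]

The rule appears to be: source is west.
[tag: Q, power: 12, source: west]: Group A (source is west). [tag: S, power: 10, source: south]: Group B (source is south). [tag: S, power: 8, source: south]: Group B (source is south). [tag: R, power: 10, source: south]: Group B (source is south).

Group A, Group B, Group B, Group B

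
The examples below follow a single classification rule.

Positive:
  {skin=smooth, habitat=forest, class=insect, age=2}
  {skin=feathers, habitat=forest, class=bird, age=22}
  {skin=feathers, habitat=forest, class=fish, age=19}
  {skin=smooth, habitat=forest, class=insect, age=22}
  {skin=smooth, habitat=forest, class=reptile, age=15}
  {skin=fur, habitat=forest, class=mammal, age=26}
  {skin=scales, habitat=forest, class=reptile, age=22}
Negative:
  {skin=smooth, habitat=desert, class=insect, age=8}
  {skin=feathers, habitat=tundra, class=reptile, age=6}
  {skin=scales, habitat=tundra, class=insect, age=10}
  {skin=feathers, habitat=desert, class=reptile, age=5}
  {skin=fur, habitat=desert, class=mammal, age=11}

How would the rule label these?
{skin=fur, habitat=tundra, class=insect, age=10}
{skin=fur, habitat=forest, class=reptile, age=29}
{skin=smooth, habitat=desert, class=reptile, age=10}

Rule: habitat is forest. This holds for each 'Positive' example and fails for each 'Negative' one.
Negative: {skin=fur, habitat=tundra, class=insect, age=10}, since habitat is tundra.
Positive: {skin=fur, habitat=forest, class=reptile, age=29}, since habitat is forest.
Negative: {skin=smooth, habitat=desert, class=reptile, age=10}, since habitat is desert.

Negative, Positive, Negative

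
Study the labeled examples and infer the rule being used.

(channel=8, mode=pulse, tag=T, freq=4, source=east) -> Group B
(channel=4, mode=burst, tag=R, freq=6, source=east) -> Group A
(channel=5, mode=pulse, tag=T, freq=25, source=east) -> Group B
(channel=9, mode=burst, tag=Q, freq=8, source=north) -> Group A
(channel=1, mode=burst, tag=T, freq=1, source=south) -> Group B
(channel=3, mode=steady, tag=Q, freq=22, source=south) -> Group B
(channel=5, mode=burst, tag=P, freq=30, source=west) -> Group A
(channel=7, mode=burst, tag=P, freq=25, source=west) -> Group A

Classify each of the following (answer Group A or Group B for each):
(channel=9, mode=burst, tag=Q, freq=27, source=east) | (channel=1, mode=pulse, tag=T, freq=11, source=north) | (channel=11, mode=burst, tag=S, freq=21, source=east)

'Group A' ⟺ mode is burst AND freq ≥ 4.
(channel=9, mode=burst, tag=Q, freq=27, source=east): Group A (mode is burst, freq = 27).
(channel=1, mode=pulse, tag=T, freq=11, source=north): Group B (mode is pulse, freq = 11).
(channel=11, mode=burst, tag=S, freq=21, source=east): Group A (mode is burst, freq = 21).

Group A, Group B, Group A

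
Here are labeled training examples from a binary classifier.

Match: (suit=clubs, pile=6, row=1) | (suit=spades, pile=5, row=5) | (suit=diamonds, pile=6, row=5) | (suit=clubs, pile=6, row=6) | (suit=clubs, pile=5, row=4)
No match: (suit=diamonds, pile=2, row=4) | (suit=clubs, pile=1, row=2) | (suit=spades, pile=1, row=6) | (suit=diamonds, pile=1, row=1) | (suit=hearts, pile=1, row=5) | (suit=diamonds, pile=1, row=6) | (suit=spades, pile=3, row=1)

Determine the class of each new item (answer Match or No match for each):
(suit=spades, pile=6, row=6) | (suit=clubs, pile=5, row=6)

Match, Match

The simplest hypothesis consistent with all the labels is: pile ≥ 5.
(suit=spades, pile=6, row=6): pile = 6 — checks out, so Match.
(suit=clubs, pile=5, row=6): pile = 5 — checks out, so Match.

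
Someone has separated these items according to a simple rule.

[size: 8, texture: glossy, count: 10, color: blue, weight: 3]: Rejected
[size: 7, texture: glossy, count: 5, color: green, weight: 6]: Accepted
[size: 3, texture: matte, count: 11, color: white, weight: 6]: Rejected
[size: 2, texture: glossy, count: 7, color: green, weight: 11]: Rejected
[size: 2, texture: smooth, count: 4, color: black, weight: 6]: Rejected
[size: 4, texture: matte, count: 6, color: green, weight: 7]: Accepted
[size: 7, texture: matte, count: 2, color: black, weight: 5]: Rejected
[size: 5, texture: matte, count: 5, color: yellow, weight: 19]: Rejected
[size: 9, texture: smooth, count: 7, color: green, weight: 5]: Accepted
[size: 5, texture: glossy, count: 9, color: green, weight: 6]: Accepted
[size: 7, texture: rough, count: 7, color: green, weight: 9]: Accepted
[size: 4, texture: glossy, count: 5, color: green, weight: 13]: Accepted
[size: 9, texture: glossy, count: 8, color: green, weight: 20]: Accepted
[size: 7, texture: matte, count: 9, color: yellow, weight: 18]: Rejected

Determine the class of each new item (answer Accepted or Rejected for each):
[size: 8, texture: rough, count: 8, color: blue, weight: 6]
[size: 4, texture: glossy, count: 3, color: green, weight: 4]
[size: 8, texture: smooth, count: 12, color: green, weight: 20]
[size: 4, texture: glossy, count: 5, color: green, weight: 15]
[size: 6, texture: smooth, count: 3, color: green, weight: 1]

Rejected, Accepted, Accepted, Accepted, Accepted

One predicate separates the groups cleanly: color is green AND size ≥ 3.
[size: 8, texture: rough, count: 8, color: blue, weight: 6]: color is blue, size = 8 — fails this test, so Rejected. [size: 4, texture: glossy, count: 3, color: green, weight: 4]: color is green, size = 4 — matches, so Accepted. [size: 8, texture: smooth, count: 12, color: green, weight: 20]: color is green, size = 8 — matches, so Accepted. [size: 4, texture: glossy, count: 5, color: green, weight: 15]: color is green, size = 4 — matches, so Accepted. [size: 6, texture: smooth, count: 3, color: green, weight: 1]: color is green, size = 6 — matches, so Accepted.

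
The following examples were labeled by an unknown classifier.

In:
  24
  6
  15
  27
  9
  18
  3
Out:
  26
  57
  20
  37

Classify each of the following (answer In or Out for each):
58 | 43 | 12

Out, Out, In

One predicate separates the groups cleanly: multiple of 3 AND at most 27.
58: 58 = 3·19 + 1, 58 > 27, does not satisfy this → Out.
43: 43 = 3·14 + 1, 43 > 27, does not satisfy this → Out.
12: 12 = 3·4, 12 ≤ 27, has this property → In.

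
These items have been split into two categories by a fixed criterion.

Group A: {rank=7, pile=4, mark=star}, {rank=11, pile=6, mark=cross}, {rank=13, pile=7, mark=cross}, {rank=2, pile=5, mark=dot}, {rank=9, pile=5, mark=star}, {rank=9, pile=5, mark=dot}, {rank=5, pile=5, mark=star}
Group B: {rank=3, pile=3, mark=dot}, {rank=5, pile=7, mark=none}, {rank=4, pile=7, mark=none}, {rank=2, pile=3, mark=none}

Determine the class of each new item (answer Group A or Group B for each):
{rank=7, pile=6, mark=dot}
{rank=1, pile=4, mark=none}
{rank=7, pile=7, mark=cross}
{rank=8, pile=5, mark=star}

Rule: pile = 5 OR rank ≥ 7. This holds for each 'Group A' example and fails for each 'Group B' one.
{rank=7, pile=6, mark=dot} — pile = 6, rank = 7, hence Group A. {rank=1, pile=4, mark=none} — pile = 4, rank = 1, hence Group B. {rank=7, pile=7, mark=cross} — pile = 7, rank = 7, hence Group A. {rank=8, pile=5, mark=star} — pile = 5, rank = 8, hence Group A.

Group A, Group B, Group A, Group A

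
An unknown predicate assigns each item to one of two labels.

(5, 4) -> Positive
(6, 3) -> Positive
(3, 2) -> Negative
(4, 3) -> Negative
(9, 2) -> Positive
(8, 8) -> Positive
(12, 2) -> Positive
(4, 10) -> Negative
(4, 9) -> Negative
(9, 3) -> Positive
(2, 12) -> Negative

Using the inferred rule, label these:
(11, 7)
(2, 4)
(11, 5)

Positive, Negative, Positive

The simplest hypothesis consistent with all the labels is: first ≥ 5.
(11, 7): first 11, has this property → Positive. (2, 4): first 2, does not fit → Negative. (11, 5): first 11, has this property → Positive.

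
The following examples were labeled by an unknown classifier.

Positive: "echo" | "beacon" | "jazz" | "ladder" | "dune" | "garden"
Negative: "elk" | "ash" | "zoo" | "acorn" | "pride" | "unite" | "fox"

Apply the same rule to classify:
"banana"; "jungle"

Positive, Positive

Looking at the examples, the only property every 'Positive' case has and every 'Negative' case lacks is: even length.
Positive: "banana", since length 6.
Positive: "jungle", since length 6.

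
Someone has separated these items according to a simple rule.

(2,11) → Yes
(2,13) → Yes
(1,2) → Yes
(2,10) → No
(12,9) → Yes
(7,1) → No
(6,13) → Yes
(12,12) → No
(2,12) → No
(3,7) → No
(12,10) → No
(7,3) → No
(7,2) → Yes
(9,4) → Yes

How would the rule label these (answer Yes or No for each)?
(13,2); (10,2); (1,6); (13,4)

Checking candidate rules against both groups, what survives is: sum is odd.
(13,2): 13+2 = 15, has this property → Yes.
(10,2): 10+2 = 12, does not satisfy this → No.
(1,6): 1+6 = 7, has this property → Yes.
(13,4): 13+4 = 17, has this property → Yes.

Yes, No, Yes, Yes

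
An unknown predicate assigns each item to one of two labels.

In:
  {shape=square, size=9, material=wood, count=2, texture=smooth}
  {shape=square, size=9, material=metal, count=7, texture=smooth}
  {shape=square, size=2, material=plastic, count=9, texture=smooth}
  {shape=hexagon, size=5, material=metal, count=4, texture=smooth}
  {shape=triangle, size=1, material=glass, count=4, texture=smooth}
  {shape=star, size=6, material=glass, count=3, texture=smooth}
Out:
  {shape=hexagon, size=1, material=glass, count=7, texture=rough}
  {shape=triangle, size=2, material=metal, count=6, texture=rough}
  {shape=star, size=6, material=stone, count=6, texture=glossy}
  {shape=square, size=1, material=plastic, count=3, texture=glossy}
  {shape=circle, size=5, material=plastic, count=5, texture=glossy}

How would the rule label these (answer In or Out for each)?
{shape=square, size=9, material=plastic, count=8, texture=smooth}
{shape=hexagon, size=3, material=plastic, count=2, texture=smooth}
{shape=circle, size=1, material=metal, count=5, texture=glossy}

In, In, Out

Looking at the examples, the only property every 'In' case has and every 'Out' case lacks is: texture is smooth.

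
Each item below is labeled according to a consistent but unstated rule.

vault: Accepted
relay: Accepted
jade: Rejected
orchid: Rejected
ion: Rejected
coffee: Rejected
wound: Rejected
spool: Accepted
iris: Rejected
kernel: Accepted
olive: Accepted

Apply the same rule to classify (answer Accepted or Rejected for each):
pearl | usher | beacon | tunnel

Accepted, Rejected, Rejected, Accepted

The classifier is using: contains 'l'.
pearl: has 'l', passes → Accepted.
usher: no 'l', doesn't qualify → Rejected.
beacon: no 'l', doesn't qualify → Rejected.
tunnel: has 'l', passes → Accepted.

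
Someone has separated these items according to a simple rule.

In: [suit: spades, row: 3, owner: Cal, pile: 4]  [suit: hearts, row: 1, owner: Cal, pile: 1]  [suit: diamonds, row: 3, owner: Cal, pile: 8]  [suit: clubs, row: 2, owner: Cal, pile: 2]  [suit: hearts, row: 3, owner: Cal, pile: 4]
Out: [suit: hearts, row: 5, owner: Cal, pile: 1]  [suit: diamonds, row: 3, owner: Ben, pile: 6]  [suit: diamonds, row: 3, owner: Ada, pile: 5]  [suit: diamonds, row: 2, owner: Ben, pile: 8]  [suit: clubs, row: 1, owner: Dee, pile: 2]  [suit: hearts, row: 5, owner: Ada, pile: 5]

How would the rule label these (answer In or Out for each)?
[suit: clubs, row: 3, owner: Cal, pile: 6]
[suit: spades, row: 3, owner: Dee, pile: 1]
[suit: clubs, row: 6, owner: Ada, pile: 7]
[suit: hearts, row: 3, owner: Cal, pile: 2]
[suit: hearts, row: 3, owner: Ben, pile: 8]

The classifier is using: owner is Cal AND row ≤ 3.
[suit: clubs, row: 3, owner: Cal, pile: 6] → owner is Cal, row = 3 → In.
[suit: spades, row: 3, owner: Dee, pile: 1] → owner is Dee, row = 3 → Out.
[suit: clubs, row: 6, owner: Ada, pile: 7] → owner is Ada, row = 6 → Out.
[suit: hearts, row: 3, owner: Cal, pile: 2] → owner is Cal, row = 3 → In.
[suit: hearts, row: 3, owner: Ben, pile: 8] → owner is Ben, row = 3 → Out.

In, Out, Out, In, Out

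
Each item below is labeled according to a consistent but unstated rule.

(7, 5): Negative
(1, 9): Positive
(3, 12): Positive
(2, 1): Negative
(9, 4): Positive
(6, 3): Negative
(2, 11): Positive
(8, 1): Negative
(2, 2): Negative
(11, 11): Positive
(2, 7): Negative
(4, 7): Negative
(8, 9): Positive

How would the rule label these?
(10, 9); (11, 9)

Positive, Positive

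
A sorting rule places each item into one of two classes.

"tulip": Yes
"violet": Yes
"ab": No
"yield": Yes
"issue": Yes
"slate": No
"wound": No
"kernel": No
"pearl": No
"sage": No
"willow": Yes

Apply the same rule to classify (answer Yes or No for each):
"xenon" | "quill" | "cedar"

No, Yes, No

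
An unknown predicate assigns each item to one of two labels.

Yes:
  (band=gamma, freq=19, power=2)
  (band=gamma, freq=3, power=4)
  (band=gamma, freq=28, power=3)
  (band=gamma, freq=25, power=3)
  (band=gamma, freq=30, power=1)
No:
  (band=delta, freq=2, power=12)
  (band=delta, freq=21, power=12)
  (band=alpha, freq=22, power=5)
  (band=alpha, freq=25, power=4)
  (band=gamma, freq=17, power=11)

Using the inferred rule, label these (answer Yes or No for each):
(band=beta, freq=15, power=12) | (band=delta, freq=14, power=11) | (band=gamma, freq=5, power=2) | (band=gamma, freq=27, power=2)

No, No, Yes, Yes

'Yes' ⟺ band is gamma AND power ≤ 4.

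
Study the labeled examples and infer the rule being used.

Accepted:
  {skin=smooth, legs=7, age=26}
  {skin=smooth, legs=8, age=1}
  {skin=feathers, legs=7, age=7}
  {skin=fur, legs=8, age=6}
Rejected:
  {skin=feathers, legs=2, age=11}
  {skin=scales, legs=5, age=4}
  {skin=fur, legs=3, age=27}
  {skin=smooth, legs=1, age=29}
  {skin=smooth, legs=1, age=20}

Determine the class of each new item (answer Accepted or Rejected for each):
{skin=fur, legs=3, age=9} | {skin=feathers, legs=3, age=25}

Rejected, Rejected

'Accepted' ⟺ legs ≥ 7.
{skin=fur, legs=3, age=9} — legs = 3, hence Rejected.
{skin=feathers, legs=3, age=25} — legs = 3, hence Rejected.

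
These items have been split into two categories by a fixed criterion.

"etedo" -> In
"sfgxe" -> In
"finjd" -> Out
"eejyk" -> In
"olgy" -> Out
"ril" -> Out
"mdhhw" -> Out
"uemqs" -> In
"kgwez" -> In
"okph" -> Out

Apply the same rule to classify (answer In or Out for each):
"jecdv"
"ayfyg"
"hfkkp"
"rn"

In, Out, Out, Out

The distinguishing property — contains 'e' — holds for all the 'In' cases and none of the 'Out' cases.
"jecdv": has 'e', fits → In. "ayfyg": no 'e', fails the rule → Out. "hfkkp": no 'e', fails the rule → Out. "rn": no 'e', fails the rule → Out.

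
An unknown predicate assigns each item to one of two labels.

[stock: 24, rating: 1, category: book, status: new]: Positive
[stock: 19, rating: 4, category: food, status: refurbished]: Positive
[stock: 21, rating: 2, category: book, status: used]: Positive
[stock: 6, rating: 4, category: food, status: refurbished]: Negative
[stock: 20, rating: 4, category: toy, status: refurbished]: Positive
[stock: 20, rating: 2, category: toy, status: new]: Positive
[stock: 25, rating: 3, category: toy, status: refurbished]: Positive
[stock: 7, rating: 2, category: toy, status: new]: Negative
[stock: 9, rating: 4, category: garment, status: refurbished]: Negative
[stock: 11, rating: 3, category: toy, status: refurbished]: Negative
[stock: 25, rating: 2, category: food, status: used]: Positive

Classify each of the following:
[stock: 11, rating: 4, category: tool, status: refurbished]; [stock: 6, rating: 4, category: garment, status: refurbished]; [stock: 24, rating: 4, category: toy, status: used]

The common property of the 'Positive' items is: stock ≥ 19. No 'Negative' item has it.
[stock: 11, rating: 4, category: tool, status: refurbished] → stock = 11 → Negative. [stock: 6, rating: 4, category: garment, status: refurbished] → stock = 6 → Negative. [stock: 24, rating: 4, category: toy, status: used] → stock = 24 → Positive.

Negative, Negative, Positive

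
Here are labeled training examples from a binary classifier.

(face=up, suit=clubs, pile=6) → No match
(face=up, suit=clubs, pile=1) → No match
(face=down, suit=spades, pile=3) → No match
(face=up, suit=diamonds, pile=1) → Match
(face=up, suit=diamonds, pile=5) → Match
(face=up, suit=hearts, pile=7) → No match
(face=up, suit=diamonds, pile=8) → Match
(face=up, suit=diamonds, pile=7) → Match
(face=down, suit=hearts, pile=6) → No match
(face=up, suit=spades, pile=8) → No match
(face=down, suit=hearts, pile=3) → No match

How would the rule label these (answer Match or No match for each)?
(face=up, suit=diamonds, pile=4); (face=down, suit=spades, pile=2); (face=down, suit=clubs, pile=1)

'Match' ⟺ suit is diamonds.
(face=up, suit=diamonds, pile=4) — suit is diamonds, hence Match.
(face=down, suit=spades, pile=2) — suit is spades, hence No match.
(face=down, suit=clubs, pile=1) — suit is clubs, hence No match.

Match, No match, No match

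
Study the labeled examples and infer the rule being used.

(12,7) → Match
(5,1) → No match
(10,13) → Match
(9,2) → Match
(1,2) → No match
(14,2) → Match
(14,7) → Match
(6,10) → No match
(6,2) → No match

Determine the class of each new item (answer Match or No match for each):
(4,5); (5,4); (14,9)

No match, No match, Match

The simplest hypothesis consistent with all the labels is: first ≥ 7.
(4,5) → first 4 → No match. (5,4) → first 5 → No match. (14,9) → first 14 → Match.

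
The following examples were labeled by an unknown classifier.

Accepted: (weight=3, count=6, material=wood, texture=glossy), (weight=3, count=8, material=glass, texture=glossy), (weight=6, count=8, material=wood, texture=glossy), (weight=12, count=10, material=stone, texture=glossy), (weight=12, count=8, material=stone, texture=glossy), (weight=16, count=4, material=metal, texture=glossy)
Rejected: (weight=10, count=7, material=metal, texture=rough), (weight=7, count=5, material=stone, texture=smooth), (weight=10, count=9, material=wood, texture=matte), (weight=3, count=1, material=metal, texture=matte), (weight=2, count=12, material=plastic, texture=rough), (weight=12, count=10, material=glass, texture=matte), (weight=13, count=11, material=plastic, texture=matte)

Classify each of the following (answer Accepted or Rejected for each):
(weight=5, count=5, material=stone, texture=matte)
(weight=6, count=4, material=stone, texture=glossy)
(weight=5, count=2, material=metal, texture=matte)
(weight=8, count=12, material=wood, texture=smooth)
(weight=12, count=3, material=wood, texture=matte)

Rejected, Accepted, Rejected, Rejected, Rejected

The simplest hypothesis consistent with all the labels is: texture is glossy.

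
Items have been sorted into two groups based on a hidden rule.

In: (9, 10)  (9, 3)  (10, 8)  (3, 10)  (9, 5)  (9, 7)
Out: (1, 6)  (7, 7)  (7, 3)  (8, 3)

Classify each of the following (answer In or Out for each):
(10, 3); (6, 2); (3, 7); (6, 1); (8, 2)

In, Out, Out, Out, Out

The classifier is using: max ≥ 9.
(10, 3): max 10, passes → In.
(6, 2): max 6, fails this test → Out.
(3, 7): max 7, fails this test → Out.
(6, 1): max 6, fails this test → Out.
(8, 2): max 8, fails this test → Out.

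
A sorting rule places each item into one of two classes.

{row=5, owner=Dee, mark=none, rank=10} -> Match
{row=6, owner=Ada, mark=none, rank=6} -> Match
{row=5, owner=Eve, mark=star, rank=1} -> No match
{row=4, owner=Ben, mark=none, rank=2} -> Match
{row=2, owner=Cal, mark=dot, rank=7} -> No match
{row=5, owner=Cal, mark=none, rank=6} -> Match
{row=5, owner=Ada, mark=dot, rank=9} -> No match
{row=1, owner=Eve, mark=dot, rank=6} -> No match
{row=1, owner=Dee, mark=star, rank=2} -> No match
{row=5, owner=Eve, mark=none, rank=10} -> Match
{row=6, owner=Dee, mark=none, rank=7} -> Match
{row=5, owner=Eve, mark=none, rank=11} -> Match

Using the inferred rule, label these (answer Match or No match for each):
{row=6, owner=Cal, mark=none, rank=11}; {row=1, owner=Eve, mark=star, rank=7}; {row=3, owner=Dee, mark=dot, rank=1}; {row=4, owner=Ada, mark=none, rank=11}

Comparing the two groups points to one rule — mark is none.

Match, No match, No match, Match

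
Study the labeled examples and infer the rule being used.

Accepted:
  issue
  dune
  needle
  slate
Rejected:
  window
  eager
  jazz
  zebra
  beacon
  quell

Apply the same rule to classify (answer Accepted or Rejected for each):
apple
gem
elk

Accepted, Rejected, Rejected

The simplest hypothesis consistent with all the labels is: ends with 'e'.
apple — ends with 'e', hence Accepted.
gem — ends with 'm', hence Rejected.
elk — ends with 'k', hence Rejected.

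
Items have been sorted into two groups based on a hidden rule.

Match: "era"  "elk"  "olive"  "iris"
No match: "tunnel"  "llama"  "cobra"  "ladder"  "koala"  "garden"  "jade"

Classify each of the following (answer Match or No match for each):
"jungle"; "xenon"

No match, No match

All 'Match' examples share one property — starts with a vowel — and every 'No match' example lacks it.
"jungle": starts with 'j' — does not fit, so No match. "xenon": starts with 'x' — does not fit, so No match.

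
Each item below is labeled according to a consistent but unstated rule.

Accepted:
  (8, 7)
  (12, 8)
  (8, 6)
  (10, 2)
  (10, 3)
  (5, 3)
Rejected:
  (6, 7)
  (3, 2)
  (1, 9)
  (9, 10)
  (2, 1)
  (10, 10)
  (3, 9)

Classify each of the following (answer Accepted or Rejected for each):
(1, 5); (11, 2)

Rejected, Accepted

A rule that fits every label: first > second AND sum ≥ 8 — true of each 'Accepted' example, false of each 'Rejected' one.
(1, 5) — 1 < 5, 1+5 = 6, hence Rejected. (11, 2) — 11 > 2, 11+2 = 13, hence Accepted.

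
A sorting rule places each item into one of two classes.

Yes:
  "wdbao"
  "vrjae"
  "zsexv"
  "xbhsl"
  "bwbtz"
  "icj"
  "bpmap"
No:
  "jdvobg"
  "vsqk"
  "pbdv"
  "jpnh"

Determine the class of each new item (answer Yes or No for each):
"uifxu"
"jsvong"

Yes, No

Rule: odd length. This holds for each 'Yes' example and fails for each 'No' one.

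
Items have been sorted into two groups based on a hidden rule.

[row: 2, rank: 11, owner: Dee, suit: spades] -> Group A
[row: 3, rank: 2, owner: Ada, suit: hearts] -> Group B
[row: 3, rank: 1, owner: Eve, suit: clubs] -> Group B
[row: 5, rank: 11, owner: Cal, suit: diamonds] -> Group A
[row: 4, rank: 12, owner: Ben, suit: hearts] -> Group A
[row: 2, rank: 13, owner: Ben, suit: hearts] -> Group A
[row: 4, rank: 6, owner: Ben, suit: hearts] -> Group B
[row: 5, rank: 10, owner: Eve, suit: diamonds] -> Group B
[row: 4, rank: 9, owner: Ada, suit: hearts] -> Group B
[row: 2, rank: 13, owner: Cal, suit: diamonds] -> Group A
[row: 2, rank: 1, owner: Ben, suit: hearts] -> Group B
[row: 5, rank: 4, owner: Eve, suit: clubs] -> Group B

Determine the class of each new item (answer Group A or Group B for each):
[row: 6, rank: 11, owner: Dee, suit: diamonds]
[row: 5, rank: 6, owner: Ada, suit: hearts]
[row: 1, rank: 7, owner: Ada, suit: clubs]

The pattern is that an item is 'Group A' exactly when: rank ≥ 11.

Group A, Group B, Group B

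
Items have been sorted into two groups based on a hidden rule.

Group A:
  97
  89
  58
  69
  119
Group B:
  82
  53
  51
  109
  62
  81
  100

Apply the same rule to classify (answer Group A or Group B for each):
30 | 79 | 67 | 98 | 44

Group B, Group A, Group A, Group A, Group B

All 'Group A' examples share one property — digit sum ≥ 11 — and every 'Group B' example lacks it.
30: Group B (digit sum 3+0 = 3).
79: Group A (digit sum 7+9 = 16).
67: Group A (digit sum 6+7 = 13).
98: Group A (digit sum 9+8 = 17).
44: Group B (digit sum 4+4 = 8).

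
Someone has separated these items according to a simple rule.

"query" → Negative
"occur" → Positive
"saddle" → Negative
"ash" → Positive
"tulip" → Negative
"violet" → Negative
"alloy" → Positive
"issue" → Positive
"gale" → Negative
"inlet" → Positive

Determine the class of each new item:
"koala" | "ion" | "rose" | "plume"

Negative, Positive, Negative, Negative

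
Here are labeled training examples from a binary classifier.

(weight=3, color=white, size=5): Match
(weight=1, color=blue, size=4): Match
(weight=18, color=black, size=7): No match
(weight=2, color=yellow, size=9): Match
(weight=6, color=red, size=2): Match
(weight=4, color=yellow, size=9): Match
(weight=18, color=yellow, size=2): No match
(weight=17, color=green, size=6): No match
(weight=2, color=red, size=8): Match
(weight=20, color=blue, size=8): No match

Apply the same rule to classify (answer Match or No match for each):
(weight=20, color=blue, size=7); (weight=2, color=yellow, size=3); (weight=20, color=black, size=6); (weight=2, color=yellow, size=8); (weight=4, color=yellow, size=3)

No match, Match, No match, Match, Match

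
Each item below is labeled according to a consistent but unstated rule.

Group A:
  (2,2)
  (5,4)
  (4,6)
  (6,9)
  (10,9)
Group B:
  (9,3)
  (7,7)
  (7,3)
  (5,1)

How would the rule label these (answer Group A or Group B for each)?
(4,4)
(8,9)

The pattern is that an item is 'Group A' exactly when: product is even.

Group A, Group A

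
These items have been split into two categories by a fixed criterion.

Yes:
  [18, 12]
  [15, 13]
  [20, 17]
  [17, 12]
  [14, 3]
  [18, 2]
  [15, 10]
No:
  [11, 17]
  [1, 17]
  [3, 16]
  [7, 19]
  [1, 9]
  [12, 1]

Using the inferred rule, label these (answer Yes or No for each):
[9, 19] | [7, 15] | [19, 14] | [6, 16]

One predicate separates the groups cleanly: first ≥ 13.
No: [9, 19], since first 9. No: [7, 15], since first 7. Yes: [19, 14], since first 19. No: [6, 16], since first 6.

No, No, Yes, No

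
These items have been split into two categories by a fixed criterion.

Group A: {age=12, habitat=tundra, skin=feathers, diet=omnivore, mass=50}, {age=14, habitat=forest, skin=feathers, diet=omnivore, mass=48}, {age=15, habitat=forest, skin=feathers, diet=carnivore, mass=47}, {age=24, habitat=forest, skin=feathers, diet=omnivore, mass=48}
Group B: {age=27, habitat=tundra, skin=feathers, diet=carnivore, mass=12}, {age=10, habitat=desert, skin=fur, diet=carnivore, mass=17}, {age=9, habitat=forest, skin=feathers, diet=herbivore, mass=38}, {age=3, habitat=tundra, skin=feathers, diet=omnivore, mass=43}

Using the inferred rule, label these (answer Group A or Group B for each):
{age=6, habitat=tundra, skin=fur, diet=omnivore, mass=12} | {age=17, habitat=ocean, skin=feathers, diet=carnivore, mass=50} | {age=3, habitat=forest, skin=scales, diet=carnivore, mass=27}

Every 'Group A' example satisfies: mass ≥ 47. None of the 'Group B' examples do.

Group B, Group A, Group B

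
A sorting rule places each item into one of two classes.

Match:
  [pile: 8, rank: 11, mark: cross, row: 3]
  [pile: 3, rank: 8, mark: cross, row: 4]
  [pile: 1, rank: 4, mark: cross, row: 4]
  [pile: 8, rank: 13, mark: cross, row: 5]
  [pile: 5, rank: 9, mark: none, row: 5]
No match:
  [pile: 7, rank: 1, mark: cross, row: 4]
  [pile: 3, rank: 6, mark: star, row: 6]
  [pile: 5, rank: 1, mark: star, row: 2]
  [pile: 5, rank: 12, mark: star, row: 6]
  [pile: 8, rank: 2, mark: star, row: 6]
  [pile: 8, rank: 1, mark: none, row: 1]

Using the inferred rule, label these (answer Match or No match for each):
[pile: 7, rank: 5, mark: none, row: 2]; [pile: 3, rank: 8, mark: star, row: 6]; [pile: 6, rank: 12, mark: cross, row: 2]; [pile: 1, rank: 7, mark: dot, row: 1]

A rule that fits every label: rank ≥ 2 AND row ≤ 5 — true of each 'Match' example, false of each 'No match' one.
[pile: 7, rank: 5, mark: none, row: 2]: rank = 5, row = 2, qualifies → Match. [pile: 3, rank: 8, mark: star, row: 6]: rank = 8, row = 6, fails this test → No match. [pile: 6, rank: 12, mark: cross, row: 2]: rank = 12, row = 2, qualifies → Match. [pile: 1, rank: 7, mark: dot, row: 1]: rank = 7, row = 1, qualifies → Match.

Match, No match, Match, Match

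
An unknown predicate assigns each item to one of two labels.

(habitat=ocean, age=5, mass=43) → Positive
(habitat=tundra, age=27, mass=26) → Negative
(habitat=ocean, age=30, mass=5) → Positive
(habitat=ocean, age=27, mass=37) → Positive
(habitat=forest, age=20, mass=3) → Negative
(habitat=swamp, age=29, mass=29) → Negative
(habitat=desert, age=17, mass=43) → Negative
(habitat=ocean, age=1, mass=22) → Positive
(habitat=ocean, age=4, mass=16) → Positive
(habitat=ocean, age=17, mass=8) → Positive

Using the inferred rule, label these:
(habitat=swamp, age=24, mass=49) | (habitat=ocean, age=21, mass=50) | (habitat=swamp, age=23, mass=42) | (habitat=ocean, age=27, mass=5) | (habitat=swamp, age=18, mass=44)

Every 'Positive' example satisfies: habitat is ocean. None of the 'Negative' examples do.
(habitat=swamp, age=24, mass=49) → habitat is swamp → Negative. (habitat=ocean, age=21, mass=50) → habitat is ocean → Positive. (habitat=swamp, age=23, mass=42) → habitat is swamp → Negative. (habitat=ocean, age=27, mass=5) → habitat is ocean → Positive. (habitat=swamp, age=18, mass=44) → habitat is swamp → Negative.

Negative, Positive, Negative, Positive, Negative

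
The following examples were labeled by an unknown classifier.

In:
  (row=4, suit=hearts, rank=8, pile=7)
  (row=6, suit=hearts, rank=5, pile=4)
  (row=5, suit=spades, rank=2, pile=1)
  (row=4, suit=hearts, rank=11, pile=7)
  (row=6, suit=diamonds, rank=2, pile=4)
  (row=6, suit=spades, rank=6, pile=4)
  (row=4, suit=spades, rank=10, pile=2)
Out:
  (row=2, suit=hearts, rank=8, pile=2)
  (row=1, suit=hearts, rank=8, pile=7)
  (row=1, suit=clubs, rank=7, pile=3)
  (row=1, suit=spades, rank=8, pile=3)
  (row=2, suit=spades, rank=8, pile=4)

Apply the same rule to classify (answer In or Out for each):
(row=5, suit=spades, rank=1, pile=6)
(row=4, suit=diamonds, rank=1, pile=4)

The distinguishing property — row ≥ 4 — holds for all the 'In' cases and none of the 'Out' cases.
In: (row=5, suit=spades, rank=1, pile=6), since row = 5.
In: (row=4, suit=diamonds, rank=1, pile=4), since row = 4.

In, In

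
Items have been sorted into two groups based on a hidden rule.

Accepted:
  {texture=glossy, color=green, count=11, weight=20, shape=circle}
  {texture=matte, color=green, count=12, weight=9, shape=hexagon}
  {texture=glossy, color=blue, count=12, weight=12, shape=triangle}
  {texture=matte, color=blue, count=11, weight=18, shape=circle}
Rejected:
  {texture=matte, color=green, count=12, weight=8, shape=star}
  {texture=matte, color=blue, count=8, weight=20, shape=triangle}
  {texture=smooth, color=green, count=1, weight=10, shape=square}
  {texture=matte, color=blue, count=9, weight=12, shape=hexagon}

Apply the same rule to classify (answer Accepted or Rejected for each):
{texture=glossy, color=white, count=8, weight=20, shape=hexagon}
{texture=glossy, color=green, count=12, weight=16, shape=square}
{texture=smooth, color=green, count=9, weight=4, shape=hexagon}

Rejected, Accepted, Rejected

Every 'Accepted' example satisfies: weight ≥ 9 AND count ≥ 11. None of the 'Rejected' examples do.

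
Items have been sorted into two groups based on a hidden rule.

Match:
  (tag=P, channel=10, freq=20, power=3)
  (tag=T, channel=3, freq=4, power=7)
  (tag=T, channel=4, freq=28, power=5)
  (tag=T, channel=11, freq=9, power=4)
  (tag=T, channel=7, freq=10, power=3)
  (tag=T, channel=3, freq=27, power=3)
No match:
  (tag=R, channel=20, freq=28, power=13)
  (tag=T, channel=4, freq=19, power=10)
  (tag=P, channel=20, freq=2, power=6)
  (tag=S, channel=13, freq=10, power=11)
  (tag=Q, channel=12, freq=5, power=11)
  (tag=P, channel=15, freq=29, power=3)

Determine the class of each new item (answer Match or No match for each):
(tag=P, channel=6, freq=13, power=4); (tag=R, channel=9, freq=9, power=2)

Match, Match

The rule appears to be: power ≤ 7 AND channel ≤ 11.
(tag=P, channel=6, freq=13, power=4): power = 4, channel = 6 — passes, so Match. (tag=R, channel=9, freq=9, power=2): power = 2, channel = 9 — passes, so Match.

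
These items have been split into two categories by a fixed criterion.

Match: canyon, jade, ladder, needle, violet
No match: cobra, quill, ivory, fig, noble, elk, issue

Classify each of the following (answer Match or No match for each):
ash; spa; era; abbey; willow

The classifier is using: even length.
ash: length 3, doesn't qualify → No match. spa: length 3, doesn't qualify → No match. era: length 3, doesn't qualify → No match. abbey: length 5, doesn't qualify → No match. willow: length 6, has this property → Match.

No match, No match, No match, No match, Match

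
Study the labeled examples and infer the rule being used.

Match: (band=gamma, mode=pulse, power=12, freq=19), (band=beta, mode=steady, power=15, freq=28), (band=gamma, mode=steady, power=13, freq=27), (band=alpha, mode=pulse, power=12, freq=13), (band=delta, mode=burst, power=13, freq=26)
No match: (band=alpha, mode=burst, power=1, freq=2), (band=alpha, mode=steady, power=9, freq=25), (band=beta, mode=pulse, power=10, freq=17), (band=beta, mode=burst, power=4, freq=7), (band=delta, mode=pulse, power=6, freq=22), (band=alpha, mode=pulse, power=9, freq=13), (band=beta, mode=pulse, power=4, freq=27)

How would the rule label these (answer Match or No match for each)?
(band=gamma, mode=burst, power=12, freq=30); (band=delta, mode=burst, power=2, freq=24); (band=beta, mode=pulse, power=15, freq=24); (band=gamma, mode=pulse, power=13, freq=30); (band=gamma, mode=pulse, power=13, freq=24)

Match, No match, Match, Match, Match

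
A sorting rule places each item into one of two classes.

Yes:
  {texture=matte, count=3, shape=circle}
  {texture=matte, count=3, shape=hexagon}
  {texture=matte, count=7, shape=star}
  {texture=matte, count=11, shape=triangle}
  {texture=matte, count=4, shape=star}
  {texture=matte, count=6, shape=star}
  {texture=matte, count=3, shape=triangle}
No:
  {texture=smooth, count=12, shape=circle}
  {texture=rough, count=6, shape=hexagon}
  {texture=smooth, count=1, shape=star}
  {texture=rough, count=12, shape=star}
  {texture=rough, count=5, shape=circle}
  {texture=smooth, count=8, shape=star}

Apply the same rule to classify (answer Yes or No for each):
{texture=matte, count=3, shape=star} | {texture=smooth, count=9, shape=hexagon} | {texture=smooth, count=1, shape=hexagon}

Yes, No, No

The classifier is using: texture is matte.
Yes: {texture=matte, count=3, shape=star}, since texture is matte.
No: {texture=smooth, count=9, shape=hexagon}, since texture is smooth.
No: {texture=smooth, count=1, shape=hexagon}, since texture is smooth.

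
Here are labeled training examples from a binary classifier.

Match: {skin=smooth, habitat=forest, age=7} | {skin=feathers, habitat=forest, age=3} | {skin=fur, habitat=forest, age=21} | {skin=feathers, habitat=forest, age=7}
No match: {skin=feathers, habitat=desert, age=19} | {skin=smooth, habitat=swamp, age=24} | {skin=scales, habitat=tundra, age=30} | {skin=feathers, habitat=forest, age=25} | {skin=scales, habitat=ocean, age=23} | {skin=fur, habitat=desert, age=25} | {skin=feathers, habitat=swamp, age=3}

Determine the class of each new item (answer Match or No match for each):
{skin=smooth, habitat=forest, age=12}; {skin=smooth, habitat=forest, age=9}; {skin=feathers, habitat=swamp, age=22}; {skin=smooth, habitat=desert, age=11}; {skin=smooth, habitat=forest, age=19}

Match, Match, No match, No match, Match

The pattern is that an item is 'Match' exactly when: habitat is forest AND age ≤ 21.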